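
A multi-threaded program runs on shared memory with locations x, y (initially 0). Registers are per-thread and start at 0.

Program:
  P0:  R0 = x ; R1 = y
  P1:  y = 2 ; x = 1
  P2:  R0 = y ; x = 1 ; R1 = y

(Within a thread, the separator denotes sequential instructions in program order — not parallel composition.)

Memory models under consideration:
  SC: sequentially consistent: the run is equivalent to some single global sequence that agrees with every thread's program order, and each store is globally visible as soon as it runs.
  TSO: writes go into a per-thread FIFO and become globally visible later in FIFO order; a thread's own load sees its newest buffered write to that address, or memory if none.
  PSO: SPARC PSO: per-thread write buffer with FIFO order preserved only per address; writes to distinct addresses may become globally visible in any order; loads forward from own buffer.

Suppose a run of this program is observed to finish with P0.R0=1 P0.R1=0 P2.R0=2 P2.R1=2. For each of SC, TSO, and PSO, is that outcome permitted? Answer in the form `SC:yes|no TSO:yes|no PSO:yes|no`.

SC:no TSO:no PSO:yes

outcome vector order: (P0.R0,P0.R1,P2.R0,P2.R1)
[SC] allowed = {(0,0,0,0), (0,0,0,2), (0,0,2,2), (0,2,0,0), (0,2,0,2), (0,2,2,2), (1,0,0,0), (1,0,0,2), (1,2,0,0), (1,2,0,2), (1,2,2,2)}
[TSO] allowed = {(0,0,0,0), (0,0,0,2), (0,0,2,2), (0,2,0,0), (0,2,0,2), (0,2,2,2), (1,0,0,0), (1,0,0,2), (1,2,0,0), (1,2,0,2), (1,2,2,2)}
[PSO] allowed = {(0,0,0,0), (0,0,0,2), (0,0,2,2), (0,2,0,0), (0,2,0,2), (0,2,2,2), (1,0,0,0), (1,0,0,2), (1,0,2,2), (1,2,0,0), (1,2,0,2), (1,2,2,2)}
target (1,0,2,2) ∈ {PSO}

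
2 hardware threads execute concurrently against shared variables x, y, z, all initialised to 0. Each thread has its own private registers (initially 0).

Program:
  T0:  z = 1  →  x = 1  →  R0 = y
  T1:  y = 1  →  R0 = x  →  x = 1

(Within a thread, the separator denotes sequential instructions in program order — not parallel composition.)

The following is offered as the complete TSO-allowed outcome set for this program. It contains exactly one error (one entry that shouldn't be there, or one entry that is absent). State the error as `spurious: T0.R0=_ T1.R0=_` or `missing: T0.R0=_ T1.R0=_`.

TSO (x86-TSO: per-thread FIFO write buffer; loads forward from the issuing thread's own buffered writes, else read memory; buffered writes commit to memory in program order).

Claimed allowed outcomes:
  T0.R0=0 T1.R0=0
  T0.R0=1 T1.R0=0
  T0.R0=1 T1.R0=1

missing: T0.R0=0 T1.R0=1

outcome vector order: (T0.R0,T1.R0)
TSO: 4 outcomes — {0/0; 0/1; 1/0; 1/1}
TSO∖claimed = {0/1}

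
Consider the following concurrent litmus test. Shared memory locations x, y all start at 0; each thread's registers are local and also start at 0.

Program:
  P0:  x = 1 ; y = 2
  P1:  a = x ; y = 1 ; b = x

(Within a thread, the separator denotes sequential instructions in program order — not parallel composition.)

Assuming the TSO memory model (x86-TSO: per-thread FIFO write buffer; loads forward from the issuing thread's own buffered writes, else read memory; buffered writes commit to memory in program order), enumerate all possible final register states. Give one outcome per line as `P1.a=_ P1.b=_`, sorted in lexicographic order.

P1.a=0 P1.b=0
P1.a=0 P1.b=1
P1.a=1 P1.b=1

outcome vector order: (P1.a,P1.b)
|TSO outcomes| = 3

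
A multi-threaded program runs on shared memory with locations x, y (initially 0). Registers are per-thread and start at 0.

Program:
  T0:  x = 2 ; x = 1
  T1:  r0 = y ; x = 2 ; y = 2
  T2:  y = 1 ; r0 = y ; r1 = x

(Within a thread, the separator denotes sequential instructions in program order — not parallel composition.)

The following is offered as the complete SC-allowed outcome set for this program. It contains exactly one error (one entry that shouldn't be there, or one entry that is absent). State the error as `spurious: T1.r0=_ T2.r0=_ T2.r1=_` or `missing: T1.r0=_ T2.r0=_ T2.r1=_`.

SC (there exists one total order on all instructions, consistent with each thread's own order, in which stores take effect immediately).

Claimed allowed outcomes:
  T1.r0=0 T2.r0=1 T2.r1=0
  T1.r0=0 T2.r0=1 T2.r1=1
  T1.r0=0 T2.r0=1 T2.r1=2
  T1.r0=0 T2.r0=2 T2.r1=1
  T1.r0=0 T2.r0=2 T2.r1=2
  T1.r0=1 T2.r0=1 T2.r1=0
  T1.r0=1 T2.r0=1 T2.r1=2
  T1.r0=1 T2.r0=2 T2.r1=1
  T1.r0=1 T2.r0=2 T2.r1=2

missing: T1.r0=1 T2.r0=1 T2.r1=1

outcome vector order: (T1.r0,T2.r0,T2.r1)
SC (10): 0/1/0, 0/1/1, 0/1/2, 0/2/1, 0/2/2, 1/1/0, 1/1/1, 1/1/2, 1/2/1, 1/2/2
SC∖claimed = {1/1/1}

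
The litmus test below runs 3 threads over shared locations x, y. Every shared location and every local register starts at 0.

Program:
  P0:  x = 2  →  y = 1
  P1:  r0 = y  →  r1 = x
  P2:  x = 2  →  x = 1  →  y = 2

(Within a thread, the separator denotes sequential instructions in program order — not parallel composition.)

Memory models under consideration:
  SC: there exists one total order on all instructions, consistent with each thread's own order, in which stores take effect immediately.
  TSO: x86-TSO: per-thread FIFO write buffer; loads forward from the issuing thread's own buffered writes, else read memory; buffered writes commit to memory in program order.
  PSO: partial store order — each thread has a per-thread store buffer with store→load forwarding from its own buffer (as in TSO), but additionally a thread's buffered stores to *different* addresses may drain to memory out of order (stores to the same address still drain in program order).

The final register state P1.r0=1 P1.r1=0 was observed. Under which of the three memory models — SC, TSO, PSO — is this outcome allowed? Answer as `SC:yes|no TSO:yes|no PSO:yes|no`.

outcome vector order: (P1.r0,P1.r1)
SC: 7 outcomes — {<0 0> <0 1> <0 2> <1 1> <1 2> <2 1> <2 2>}
TSO: 7 outcomes — {<0 0> <0 1> <0 2> <1 1> <1 2> <2 1> <2 2>}
PSO: 9 outcomes — {<0 0> <0 1> <0 2> <1 0> <1 1> <1 2> <2 0> <2 1> <2 2>}
target <1 0> ∈ {PSO}

SC:no TSO:no PSO:yes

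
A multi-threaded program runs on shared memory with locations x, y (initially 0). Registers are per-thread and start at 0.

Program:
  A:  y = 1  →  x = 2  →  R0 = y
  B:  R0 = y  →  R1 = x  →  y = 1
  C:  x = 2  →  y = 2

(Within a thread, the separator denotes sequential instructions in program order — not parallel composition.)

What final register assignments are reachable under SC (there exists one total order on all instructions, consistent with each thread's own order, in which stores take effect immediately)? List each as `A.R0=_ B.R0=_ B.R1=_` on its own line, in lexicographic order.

outcome vector order: (A.R0,B.R0,B.R1)
|SC outcomes| = 10

A.R0=1 B.R0=0 B.R1=0
A.R0=1 B.R0=0 B.R1=2
A.R0=1 B.R0=1 B.R1=0
A.R0=1 B.R0=1 B.R1=2
A.R0=1 B.R0=2 B.R1=2
A.R0=2 B.R0=0 B.R1=0
A.R0=2 B.R0=0 B.R1=2
A.R0=2 B.R0=1 B.R1=0
A.R0=2 B.R0=1 B.R1=2
A.R0=2 B.R0=2 B.R1=2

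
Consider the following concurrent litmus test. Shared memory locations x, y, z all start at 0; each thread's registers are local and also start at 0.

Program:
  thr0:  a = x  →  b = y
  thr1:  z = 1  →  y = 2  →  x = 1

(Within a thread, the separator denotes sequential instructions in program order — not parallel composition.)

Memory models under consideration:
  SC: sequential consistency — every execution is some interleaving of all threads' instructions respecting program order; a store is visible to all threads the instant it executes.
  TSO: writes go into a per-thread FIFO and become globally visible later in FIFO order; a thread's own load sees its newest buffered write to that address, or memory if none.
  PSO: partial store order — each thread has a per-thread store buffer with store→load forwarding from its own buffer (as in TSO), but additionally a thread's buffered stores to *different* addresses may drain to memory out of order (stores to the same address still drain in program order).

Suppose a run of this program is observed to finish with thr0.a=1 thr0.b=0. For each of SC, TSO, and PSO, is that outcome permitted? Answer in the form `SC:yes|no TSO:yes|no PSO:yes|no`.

SC:no TSO:no PSO:yes

outcome vector order: (thr0.a,thr0.b)
SC (3): 0/0, 0/2, 1/2
TSO (3): 0/0, 0/2, 1/2
PSO (4): 0/0, 0/2, 1/0, 1/2
target 1/0 ∈ {PSO}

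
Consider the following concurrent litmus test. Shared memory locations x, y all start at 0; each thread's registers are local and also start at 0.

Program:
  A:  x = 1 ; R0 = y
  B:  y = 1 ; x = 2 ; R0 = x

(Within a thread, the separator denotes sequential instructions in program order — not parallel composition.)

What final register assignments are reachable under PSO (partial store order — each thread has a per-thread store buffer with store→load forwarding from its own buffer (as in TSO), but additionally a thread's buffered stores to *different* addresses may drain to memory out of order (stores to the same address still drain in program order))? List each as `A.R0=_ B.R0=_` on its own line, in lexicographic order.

outcome vector order: (A.R0,B.R0)
|PSO outcomes| = 4

A.R0=0 B.R0=1
A.R0=0 B.R0=2
A.R0=1 B.R0=1
A.R0=1 B.R0=2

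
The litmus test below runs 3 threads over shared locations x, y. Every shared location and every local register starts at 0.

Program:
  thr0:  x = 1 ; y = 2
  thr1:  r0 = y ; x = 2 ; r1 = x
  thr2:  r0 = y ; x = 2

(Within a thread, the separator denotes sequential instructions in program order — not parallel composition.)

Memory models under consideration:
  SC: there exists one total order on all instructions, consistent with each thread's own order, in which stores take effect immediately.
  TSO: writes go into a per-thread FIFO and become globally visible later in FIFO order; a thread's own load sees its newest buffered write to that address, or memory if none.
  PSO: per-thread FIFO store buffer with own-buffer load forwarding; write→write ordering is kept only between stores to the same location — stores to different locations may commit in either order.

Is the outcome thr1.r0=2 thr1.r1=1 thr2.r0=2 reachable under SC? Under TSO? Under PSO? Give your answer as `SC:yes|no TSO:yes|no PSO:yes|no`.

SC:no TSO:no PSO:yes

outcome vector order: (thr1.r0,thr1.r1,thr2.r0)
SC: 6 outcomes — {<0 1 0>, <0 1 2>, <0 2 0>, <0 2 2>, <2 2 0>, <2 2 2>}
TSO: 6 outcomes — {<0 1 0>, <0 1 2>, <0 2 0>, <0 2 2>, <2 2 0>, <2 2 2>}
PSO: 8 outcomes — {<0 1 0>, <0 1 2>, <0 2 0>, <0 2 2>, <2 1 0>, <2 1 2>, <2 2 0>, <2 2 2>}
target <2 1 2> ∈ {PSO}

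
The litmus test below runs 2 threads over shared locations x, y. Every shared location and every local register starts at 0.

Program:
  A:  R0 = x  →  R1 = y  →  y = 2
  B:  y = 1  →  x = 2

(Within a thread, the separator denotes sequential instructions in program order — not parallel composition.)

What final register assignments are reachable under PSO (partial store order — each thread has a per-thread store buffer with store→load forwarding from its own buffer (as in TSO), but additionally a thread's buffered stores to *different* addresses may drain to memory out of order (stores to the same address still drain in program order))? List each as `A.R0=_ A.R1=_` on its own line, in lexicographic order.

A.R0=0 A.R1=0
A.R0=0 A.R1=1
A.R0=2 A.R1=0
A.R0=2 A.R1=1

outcome vector order: (A.R0,A.R1)
|PSO outcomes| = 4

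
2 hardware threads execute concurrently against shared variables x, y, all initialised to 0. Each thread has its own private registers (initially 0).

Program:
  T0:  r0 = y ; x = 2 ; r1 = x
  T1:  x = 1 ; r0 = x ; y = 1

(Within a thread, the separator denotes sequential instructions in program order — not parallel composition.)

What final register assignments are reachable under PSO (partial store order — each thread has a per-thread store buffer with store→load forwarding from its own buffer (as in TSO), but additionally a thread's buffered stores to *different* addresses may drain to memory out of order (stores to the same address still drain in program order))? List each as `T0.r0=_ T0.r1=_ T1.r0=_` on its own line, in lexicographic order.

T0.r0=0 T0.r1=1 T1.r0=1
T0.r0=0 T0.r1=2 T1.r0=1
T0.r0=0 T0.r1=2 T1.r0=2
T0.r0=1 T0.r1=1 T1.r0=1
T0.r0=1 T0.r1=2 T1.r0=1

outcome vector order: (T0.r0,T0.r1,T1.r0)
|PSO outcomes| = 5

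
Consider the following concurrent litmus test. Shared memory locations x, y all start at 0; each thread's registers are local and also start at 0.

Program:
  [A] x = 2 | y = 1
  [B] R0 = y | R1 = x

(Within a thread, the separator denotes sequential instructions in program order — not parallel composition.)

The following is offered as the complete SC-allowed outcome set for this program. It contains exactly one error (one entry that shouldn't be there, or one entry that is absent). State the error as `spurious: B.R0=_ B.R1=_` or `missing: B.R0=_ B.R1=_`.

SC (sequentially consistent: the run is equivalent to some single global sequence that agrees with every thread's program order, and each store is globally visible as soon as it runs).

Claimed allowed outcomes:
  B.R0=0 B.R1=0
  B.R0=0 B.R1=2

outcome vector order: (B.R0,B.R1)
SC (3): (0,0), (0,2), (1,2)
SC∖claimed = {(1,2)}

missing: B.R0=1 B.R1=2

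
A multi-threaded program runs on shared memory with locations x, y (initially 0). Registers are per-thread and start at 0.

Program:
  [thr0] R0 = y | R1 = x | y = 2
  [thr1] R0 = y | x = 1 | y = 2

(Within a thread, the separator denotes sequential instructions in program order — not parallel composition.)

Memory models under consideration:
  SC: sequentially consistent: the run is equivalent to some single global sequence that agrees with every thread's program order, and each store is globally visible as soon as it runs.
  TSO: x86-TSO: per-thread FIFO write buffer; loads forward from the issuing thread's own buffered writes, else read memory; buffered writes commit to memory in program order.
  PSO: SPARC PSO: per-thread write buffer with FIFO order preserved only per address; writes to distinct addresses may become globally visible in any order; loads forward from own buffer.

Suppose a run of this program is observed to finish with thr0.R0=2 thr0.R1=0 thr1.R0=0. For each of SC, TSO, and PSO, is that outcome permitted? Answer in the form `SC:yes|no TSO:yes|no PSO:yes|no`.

SC:no TSO:no PSO:yes

outcome vector order: (thr0.R0,thr0.R1,thr1.R0)
under SC → 0/0/0, 0/0/2, 0/1/0, 2/1/0
under TSO → 0/0/0, 0/0/2, 0/1/0, 2/1/0
under PSO → 0/0/0, 0/0/2, 0/1/0, 2/0/0, 2/1/0
target 2/0/0 ∈ {PSO}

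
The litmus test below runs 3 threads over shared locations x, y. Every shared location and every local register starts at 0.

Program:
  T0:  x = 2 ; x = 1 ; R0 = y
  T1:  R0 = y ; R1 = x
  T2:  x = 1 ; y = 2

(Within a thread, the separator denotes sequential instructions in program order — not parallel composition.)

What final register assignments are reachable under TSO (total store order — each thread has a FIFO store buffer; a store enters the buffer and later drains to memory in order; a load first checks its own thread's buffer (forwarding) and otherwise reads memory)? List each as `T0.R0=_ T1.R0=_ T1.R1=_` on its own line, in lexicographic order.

outcome vector order: (T0.R0,T1.R0,T1.R1)
|TSO outcomes| = 10

T0.R0=0 T1.R0=0 T1.R1=0
T0.R0=0 T1.R0=0 T1.R1=1
T0.R0=0 T1.R0=0 T1.R1=2
T0.R0=0 T1.R0=2 T1.R1=1
T0.R0=0 T1.R0=2 T1.R1=2
T0.R0=2 T1.R0=0 T1.R1=0
T0.R0=2 T1.R0=0 T1.R1=1
T0.R0=2 T1.R0=0 T1.R1=2
T0.R0=2 T1.R0=2 T1.R1=1
T0.R0=2 T1.R0=2 T1.R1=2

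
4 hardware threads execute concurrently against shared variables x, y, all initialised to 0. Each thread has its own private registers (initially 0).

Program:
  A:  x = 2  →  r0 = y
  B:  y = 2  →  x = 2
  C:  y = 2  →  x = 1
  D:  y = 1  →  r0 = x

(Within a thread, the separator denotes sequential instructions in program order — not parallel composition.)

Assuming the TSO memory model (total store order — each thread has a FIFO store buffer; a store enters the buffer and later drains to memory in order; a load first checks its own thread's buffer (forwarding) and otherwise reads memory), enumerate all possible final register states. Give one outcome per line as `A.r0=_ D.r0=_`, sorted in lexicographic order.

outcome vector order: (A.r0,D.r0)
|TSO outcomes| = 9

A.r0=0 D.r0=0
A.r0=0 D.r0=1
A.r0=0 D.r0=2
A.r0=1 D.r0=0
A.r0=1 D.r0=1
A.r0=1 D.r0=2
A.r0=2 D.r0=0
A.r0=2 D.r0=1
A.r0=2 D.r0=2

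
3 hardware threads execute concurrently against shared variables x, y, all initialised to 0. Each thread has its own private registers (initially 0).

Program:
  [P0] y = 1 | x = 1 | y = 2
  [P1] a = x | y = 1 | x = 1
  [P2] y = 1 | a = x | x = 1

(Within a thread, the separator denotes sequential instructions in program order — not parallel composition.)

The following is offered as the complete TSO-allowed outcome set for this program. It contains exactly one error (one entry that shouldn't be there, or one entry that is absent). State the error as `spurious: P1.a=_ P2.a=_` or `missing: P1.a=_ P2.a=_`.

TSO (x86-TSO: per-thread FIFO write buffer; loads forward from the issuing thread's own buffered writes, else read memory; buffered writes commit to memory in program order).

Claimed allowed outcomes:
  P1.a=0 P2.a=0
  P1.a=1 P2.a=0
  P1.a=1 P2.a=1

missing: P1.a=0 P2.a=1

outcome vector order: (P1.a,P2.a)
under TSO → 00 01 10 11
TSO∖claimed = {01}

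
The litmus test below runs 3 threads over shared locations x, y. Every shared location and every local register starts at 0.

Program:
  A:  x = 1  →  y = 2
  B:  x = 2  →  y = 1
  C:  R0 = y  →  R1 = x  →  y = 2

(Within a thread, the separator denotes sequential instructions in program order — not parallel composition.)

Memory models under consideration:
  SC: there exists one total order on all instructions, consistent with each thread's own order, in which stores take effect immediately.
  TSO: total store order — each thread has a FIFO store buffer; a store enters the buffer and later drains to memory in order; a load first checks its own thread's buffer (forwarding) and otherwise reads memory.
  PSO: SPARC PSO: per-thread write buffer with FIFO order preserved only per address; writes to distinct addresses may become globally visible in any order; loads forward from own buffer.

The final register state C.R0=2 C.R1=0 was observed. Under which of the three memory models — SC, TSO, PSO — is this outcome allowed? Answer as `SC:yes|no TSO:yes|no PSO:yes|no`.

outcome vector order: (C.R0,C.R1)
SC: 7 outcomes — {<0 0>; <0 1>; <0 2>; <1 1>; <1 2>; <2 1>; <2 2>}
TSO: 7 outcomes — {<0 0>; <0 1>; <0 2>; <1 1>; <1 2>; <2 1>; <2 2>}
PSO: 9 outcomes — {<0 0>; <0 1>; <0 2>; <1 0>; <1 1>; <1 2>; <2 0>; <2 1>; <2 2>}
target <2 0> ∈ {PSO}

SC:no TSO:no PSO:yes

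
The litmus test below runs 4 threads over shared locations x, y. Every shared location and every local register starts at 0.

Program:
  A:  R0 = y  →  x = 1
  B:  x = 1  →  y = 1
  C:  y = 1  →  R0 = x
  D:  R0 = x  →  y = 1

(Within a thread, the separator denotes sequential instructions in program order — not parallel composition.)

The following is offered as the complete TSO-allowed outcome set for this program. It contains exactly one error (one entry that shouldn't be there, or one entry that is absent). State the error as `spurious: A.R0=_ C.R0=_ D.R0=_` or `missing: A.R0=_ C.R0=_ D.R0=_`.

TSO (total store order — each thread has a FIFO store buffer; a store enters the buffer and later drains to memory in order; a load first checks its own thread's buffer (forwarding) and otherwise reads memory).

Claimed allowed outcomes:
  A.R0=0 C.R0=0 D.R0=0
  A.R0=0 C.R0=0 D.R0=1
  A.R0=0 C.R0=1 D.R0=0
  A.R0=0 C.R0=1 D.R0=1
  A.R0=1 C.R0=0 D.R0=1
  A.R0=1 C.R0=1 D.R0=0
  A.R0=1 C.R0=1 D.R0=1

missing: A.R0=1 C.R0=0 D.R0=0

outcome vector order: (A.R0,C.R0,D.R0)
[TSO] allowed = {000; 001; 010; 011; 100; 101; 110; 111}
TSO∖claimed = {100}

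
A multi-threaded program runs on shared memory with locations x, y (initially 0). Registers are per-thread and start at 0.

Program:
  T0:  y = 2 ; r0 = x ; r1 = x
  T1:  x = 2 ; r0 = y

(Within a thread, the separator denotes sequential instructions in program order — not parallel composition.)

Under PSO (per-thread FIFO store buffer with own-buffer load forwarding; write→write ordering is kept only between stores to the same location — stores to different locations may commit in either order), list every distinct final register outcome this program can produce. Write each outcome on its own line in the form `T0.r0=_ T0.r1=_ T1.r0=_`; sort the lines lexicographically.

T0.r0=0 T0.r1=0 T1.r0=0
T0.r0=0 T0.r1=0 T1.r0=2
T0.r0=0 T0.r1=2 T1.r0=0
T0.r0=0 T0.r1=2 T1.r0=2
T0.r0=2 T0.r1=2 T1.r0=0
T0.r0=2 T0.r1=2 T1.r0=2

outcome vector order: (T0.r0,T0.r1,T1.r0)
|PSO outcomes| = 6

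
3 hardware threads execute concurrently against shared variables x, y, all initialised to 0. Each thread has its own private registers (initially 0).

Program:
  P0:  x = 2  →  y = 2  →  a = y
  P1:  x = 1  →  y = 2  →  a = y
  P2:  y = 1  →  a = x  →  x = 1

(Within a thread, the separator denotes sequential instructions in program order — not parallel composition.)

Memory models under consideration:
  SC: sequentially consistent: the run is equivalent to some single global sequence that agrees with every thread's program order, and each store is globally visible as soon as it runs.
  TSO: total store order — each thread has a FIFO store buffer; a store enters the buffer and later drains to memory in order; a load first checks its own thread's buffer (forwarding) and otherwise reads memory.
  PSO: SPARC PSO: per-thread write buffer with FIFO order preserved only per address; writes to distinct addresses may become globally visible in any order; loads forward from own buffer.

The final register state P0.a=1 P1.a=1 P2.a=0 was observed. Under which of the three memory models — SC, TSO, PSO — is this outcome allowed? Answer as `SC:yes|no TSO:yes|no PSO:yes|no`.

outcome vector order: (P0.a,P1.a,P2.a)
under SC → 111, 112, 121, 122, 211, 212, 220, 221, 222
under TSO → 110, 111, 112, 120, 121, 122, 210, 211, 212, 220, 221, 222
under PSO → 110, 111, 112, 120, 121, 122, 210, 211, 212, 220, 221, 222
target 110 ∈ {TSO,PSO}

SC:no TSO:yes PSO:yes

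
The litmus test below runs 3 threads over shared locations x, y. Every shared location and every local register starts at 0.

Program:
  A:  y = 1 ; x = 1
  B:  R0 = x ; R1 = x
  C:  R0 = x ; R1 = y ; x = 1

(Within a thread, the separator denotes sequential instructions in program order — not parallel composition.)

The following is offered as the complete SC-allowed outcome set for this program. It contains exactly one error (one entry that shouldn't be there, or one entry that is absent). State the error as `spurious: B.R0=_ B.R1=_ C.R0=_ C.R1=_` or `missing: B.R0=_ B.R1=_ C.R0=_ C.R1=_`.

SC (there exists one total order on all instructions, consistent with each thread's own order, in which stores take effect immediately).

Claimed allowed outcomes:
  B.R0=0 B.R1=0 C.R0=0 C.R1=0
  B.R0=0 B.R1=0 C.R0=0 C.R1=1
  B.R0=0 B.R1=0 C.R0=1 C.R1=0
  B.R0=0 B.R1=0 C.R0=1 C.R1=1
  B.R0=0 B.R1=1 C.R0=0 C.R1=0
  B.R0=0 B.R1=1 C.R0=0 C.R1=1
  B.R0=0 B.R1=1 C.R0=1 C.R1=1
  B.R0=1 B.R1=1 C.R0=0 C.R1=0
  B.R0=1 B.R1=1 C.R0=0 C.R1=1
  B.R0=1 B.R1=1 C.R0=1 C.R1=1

outcome vector order: (B.R0,B.R1,C.R0,C.R1)
under SC → <0 0 0 0>, <0 0 0 1>, <0 0 1 1>, <0 1 0 0>, <0 1 0 1>, <0 1 1 1>, <1 1 0 0>, <1 1 0 1>, <1 1 1 1>
claimed∖SC = {<0 0 1 0>}

spurious: B.R0=0 B.R1=0 C.R0=1 C.R1=0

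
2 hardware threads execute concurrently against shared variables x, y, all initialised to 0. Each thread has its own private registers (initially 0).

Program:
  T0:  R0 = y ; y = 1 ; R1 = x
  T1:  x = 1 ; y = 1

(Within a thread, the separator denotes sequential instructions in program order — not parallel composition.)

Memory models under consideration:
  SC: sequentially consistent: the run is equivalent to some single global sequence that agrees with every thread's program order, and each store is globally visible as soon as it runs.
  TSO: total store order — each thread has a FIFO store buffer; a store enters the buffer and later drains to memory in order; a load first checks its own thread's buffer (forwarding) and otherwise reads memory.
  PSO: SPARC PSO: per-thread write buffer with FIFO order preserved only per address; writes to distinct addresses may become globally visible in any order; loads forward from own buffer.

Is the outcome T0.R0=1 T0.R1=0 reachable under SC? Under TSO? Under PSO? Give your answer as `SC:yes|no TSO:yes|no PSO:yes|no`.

SC:no TSO:no PSO:yes

outcome vector order: (T0.R0,T0.R1)
under SC → <0 0> <0 1> <1 1>
under TSO → <0 0> <0 1> <1 1>
under PSO → <0 0> <0 1> <1 0> <1 1>
target <1 0> ∈ {PSO}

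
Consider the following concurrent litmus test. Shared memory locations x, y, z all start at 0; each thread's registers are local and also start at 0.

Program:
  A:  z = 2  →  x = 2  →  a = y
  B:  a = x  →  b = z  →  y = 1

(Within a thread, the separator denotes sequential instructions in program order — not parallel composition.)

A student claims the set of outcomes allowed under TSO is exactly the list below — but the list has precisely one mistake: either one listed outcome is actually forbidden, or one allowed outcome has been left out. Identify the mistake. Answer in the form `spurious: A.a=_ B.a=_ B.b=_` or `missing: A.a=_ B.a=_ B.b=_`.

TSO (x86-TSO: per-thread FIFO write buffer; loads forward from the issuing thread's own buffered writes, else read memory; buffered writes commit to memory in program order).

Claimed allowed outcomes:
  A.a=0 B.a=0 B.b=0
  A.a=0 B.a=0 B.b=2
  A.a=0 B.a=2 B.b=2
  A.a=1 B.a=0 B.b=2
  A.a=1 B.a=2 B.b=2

missing: A.a=1 B.a=0 B.b=0

outcome vector order: (A.a,B.a,B.b)
TSO (6): <0 0 0>, <0 0 2>, <0 2 2>, <1 0 0>, <1 0 2>, <1 2 2>
TSO∖claimed = {<1 0 0>}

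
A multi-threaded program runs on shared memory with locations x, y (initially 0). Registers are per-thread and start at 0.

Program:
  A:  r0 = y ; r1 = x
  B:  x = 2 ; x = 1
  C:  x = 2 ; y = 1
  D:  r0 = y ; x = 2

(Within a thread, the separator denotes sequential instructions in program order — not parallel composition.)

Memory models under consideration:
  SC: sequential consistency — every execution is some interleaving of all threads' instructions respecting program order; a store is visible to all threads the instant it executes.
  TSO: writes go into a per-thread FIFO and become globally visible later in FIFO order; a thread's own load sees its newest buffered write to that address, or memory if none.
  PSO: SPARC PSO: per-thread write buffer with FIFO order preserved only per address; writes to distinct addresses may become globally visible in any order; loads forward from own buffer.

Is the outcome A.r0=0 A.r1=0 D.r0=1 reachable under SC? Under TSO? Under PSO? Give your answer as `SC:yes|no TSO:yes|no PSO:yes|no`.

SC:yes TSO:yes PSO:yes

outcome vector order: (A.r0,A.r1,D.r0)
under SC → 000, 001, 010, 011, 020, 021, 110, 111, 120, 121
under TSO → 000, 001, 010, 011, 020, 021, 110, 111, 120, 121
under PSO → 000, 001, 010, 011, 020, 021, 100, 101, 110, 111, 120, 121
target 001 ∈ {SC,TSO,PSO}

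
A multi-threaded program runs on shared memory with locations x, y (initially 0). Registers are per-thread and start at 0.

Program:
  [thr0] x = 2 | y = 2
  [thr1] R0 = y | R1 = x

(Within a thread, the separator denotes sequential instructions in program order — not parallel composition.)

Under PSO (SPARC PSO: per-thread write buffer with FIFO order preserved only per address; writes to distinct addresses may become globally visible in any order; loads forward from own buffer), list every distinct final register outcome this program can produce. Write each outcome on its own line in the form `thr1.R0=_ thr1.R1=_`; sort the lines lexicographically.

thr1.R0=0 thr1.R1=0
thr1.R0=0 thr1.R1=2
thr1.R0=2 thr1.R1=0
thr1.R0=2 thr1.R1=2

outcome vector order: (thr1.R0,thr1.R1)
|PSO outcomes| = 4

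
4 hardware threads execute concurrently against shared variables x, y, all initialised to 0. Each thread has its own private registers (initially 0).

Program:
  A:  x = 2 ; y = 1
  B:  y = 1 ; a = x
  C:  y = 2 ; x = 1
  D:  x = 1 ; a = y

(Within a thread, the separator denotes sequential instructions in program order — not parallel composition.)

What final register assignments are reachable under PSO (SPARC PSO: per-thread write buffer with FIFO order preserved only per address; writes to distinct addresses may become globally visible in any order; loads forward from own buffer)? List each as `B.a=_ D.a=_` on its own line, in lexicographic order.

B.a=0 D.a=0
B.a=0 D.a=1
B.a=0 D.a=2
B.a=1 D.a=0
B.a=1 D.a=1
B.a=1 D.a=2
B.a=2 D.a=0
B.a=2 D.a=1
B.a=2 D.a=2

outcome vector order: (B.a,D.a)
|PSO outcomes| = 9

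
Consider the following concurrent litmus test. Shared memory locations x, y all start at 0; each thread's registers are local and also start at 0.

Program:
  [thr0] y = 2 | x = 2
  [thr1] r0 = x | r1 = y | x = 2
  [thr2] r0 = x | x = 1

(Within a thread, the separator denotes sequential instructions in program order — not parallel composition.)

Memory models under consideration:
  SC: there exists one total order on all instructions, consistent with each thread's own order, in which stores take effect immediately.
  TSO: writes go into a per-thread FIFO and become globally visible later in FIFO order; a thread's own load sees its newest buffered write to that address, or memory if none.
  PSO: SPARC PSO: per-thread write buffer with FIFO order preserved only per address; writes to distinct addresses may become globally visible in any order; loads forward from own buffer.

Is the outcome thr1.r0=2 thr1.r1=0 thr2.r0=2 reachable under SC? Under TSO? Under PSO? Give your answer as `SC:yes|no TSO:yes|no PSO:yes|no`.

SC:no TSO:no PSO:yes

outcome vector order: (thr1.r0,thr1.r1,thr2.r0)
SC (9): <0 0 0> <0 0 2> <0 2 0> <0 2 2> <1 0 0> <1 2 0> <1 2 2> <2 2 0> <2 2 2>
TSO (9): <0 0 0> <0 0 2> <0 2 0> <0 2 2> <1 0 0> <1 2 0> <1 2 2> <2 2 0> <2 2 2>
PSO (12): <0 0 0> <0 0 2> <0 2 0> <0 2 2> <1 0 0> <1 0 2> <1 2 0> <1 2 2> <2 0 0> <2 0 2> <2 2 0> <2 2 2>
target <2 0 2> ∈ {PSO}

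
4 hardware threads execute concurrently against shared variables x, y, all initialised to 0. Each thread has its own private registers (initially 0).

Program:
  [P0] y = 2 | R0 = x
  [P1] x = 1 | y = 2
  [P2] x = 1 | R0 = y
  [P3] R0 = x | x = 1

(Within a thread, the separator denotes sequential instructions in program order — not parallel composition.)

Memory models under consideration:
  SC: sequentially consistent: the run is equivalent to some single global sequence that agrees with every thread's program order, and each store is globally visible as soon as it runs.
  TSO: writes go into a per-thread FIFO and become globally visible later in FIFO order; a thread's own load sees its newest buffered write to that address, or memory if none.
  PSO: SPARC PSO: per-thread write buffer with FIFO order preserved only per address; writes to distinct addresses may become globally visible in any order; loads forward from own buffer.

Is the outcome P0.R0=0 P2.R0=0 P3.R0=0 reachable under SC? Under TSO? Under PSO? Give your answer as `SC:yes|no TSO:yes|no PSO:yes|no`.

outcome vector order: (P0.R0,P2.R0,P3.R0)
SC (6): 020 021 100 101 120 121
TSO (8): 000 001 020 021 100 101 120 121
PSO (8): 000 001 020 021 100 101 120 121
target 000 ∈ {TSO,PSO}

SC:no TSO:yes PSO:yes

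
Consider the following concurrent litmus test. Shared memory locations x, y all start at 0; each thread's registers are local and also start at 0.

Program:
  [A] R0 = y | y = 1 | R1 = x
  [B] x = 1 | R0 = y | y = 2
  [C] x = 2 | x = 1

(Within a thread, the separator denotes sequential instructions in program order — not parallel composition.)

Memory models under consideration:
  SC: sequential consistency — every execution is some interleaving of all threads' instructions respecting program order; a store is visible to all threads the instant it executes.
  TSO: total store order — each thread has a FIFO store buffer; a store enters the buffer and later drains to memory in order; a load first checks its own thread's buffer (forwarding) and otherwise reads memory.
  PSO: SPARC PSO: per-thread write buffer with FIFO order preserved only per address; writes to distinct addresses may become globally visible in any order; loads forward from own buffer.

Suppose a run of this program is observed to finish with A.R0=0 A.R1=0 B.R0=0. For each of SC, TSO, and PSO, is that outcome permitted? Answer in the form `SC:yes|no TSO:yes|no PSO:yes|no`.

outcome vector order: (A.R0,A.R1,B.R0)
[SC] allowed = {(0,0,1); (0,1,0); (0,1,1); (0,2,0); (0,2,1); (2,1,0); (2,2,0)}
[TSO] allowed = {(0,0,0); (0,0,1); (0,1,0); (0,1,1); (0,2,0); (0,2,1); (2,1,0); (2,2,0)}
[PSO] allowed = {(0,0,0); (0,0,1); (0,1,0); (0,1,1); (0,2,0); (0,2,1); (2,0,0); (2,1,0); (2,2,0)}
target (0,0,0) ∈ {TSO,PSO}

SC:no TSO:yes PSO:yes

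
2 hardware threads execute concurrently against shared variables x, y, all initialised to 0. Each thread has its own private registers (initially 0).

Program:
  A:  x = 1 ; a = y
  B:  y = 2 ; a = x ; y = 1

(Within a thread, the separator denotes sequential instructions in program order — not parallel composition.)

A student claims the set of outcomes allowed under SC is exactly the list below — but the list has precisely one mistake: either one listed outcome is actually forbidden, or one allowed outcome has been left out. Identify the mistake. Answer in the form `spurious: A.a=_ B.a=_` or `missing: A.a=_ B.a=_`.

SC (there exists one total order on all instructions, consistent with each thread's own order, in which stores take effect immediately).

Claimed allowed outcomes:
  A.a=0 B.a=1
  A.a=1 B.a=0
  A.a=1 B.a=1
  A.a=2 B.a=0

outcome vector order: (A.a,B.a)
SC (5): 0/1, 1/0, 1/1, 2/0, 2/1
SC∖claimed = {2/1}

missing: A.a=2 B.a=1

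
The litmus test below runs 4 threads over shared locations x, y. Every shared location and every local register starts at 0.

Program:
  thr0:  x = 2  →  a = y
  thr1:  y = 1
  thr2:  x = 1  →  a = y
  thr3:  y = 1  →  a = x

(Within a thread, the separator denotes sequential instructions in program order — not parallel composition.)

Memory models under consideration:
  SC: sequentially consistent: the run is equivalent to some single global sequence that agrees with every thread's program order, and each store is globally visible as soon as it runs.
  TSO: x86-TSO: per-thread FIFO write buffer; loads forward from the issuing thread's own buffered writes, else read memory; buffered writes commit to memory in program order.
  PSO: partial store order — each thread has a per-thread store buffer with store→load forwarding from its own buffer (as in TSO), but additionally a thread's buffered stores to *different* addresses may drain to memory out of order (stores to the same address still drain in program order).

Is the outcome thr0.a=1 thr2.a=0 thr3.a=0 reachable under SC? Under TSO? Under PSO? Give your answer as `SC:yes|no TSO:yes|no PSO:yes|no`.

outcome vector order: (thr0.a,thr2.a,thr3.a)
SC: 9 outcomes — {(0,0,1); (0,0,2); (0,1,1); (0,1,2); (1,0,1); (1,0,2); (1,1,0); (1,1,1); (1,1,2)}
TSO: 12 outcomes — {(0,0,0); (0,0,1); (0,0,2); (0,1,0); (0,1,1); (0,1,2); (1,0,0); (1,0,1); (1,0,2); (1,1,0); (1,1,1); (1,1,2)}
PSO: 12 outcomes — {(0,0,0); (0,0,1); (0,0,2); (0,1,0); (0,1,1); (0,1,2); (1,0,0); (1,0,1); (1,0,2); (1,1,0); (1,1,1); (1,1,2)}
target (1,0,0) ∈ {TSO,PSO}

SC:no TSO:yes PSO:yes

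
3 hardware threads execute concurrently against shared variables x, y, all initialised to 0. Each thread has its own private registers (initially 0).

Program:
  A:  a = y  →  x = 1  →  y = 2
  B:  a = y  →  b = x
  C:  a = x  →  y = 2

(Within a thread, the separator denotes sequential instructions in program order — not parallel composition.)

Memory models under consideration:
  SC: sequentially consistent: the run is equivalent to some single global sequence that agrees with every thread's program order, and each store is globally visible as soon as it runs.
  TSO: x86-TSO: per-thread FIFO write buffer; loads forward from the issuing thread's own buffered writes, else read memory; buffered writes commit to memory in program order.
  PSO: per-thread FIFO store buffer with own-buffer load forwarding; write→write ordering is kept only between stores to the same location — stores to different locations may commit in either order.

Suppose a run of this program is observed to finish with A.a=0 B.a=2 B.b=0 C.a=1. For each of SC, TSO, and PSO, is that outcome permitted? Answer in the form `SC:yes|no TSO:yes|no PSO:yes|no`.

outcome vector order: (A.a,B.a,B.b,C.a)
under SC → (0,0,0,0), (0,0,0,1), (0,0,1,0), (0,0,1,1), (0,2,0,0), (0,2,1,0), (0,2,1,1), (2,0,0,0), (2,0,1,0), (2,2,0,0), (2,2,1,0)
under TSO → (0,0,0,0), (0,0,0,1), (0,0,1,0), (0,0,1,1), (0,2,0,0), (0,2,1,0), (0,2,1,1), (2,0,0,0), (2,0,1,0), (2,2,0,0), (2,2,1,0)
under PSO → (0,0,0,0), (0,0,0,1), (0,0,1,0), (0,0,1,1), (0,2,0,0), (0,2,0,1), (0,2,1,0), (0,2,1,1), (2,0,0,0), (2,0,1,0), (2,2,0,0), (2,2,1,0)
target (0,2,0,1) ∈ {PSO}

SC:no TSO:no PSO:yes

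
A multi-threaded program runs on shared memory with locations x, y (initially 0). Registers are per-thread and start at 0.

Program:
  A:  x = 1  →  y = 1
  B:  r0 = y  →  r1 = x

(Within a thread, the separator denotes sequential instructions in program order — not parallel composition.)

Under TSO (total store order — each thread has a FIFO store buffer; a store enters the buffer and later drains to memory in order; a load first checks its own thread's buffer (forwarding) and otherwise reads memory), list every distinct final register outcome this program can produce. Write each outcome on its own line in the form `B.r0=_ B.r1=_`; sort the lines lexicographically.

B.r0=0 B.r1=0
B.r0=0 B.r1=1
B.r0=1 B.r1=1

outcome vector order: (B.r0,B.r1)
|TSO outcomes| = 3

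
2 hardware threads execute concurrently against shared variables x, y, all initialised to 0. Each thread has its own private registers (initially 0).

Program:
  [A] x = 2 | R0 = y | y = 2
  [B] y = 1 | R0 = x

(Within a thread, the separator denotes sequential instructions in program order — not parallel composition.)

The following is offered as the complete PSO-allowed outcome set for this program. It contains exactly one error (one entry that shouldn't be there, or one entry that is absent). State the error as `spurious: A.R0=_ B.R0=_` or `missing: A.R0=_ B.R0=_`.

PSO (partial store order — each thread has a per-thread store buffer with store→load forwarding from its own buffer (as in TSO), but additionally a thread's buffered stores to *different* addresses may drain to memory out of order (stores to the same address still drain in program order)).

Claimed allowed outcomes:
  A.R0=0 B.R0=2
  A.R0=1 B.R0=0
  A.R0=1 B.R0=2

outcome vector order: (A.R0,B.R0)
[PSO] allowed = {<0 0> <0 2> <1 0> <1 2>}
PSO∖claimed = {<0 0>}

missing: A.R0=0 B.R0=0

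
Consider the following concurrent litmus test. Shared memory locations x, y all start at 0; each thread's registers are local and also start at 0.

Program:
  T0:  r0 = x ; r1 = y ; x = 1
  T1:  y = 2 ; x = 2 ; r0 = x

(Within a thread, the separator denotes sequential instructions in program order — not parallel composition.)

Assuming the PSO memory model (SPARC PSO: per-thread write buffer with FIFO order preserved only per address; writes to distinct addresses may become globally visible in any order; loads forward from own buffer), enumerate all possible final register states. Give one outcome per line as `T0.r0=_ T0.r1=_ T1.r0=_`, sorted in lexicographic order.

outcome vector order: (T0.r0,T0.r1,T1.r0)
|PSO outcomes| = 8

T0.r0=0 T0.r1=0 T1.r0=1
T0.r0=0 T0.r1=0 T1.r0=2
T0.r0=0 T0.r1=2 T1.r0=1
T0.r0=0 T0.r1=2 T1.r0=2
T0.r0=2 T0.r1=0 T1.r0=1
T0.r0=2 T0.r1=0 T1.r0=2
T0.r0=2 T0.r1=2 T1.r0=1
T0.r0=2 T0.r1=2 T1.r0=2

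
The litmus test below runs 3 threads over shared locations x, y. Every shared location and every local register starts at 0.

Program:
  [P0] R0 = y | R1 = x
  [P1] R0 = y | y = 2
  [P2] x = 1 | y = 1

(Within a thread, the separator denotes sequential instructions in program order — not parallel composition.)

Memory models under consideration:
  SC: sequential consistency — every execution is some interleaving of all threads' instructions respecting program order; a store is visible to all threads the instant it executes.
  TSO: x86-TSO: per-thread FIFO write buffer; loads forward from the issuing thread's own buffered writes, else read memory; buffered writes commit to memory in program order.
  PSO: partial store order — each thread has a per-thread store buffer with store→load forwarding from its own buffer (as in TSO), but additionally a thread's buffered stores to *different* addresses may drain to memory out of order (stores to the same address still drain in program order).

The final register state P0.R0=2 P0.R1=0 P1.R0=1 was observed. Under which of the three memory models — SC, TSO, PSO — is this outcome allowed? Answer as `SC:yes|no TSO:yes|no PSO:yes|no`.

outcome vector order: (P0.R0,P0.R1,P1.R0)
under SC → (0,0,0) (0,0,1) (0,1,0) (0,1,1) (1,1,0) (1,1,1) (2,0,0) (2,1,0) (2,1,1)
under TSO → (0,0,0) (0,0,1) (0,1,0) (0,1,1) (1,1,0) (1,1,1) (2,0,0) (2,1,0) (2,1,1)
under PSO → (0,0,0) (0,0,1) (0,1,0) (0,1,1) (1,0,0) (1,0,1) (1,1,0) (1,1,1) (2,0,0) (2,0,1) (2,1,0) (2,1,1)
target (2,0,1) ∈ {PSO}

SC:no TSO:no PSO:yes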